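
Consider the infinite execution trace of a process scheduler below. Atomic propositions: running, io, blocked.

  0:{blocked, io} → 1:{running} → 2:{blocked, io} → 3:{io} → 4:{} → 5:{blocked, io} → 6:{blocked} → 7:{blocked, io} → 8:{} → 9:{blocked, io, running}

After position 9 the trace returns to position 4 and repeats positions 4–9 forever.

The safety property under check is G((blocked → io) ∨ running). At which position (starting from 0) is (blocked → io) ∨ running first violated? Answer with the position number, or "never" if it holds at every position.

6

Check (blocked → io) ∨ running at each position in order: 0 ✓, 1 ✓, 2 ✓, 3 ✓, 4 ✓, 5 ✓.
At position 6 the labels are {blocked}, so (blocked → io) ∨ running is false there. This is the first violation.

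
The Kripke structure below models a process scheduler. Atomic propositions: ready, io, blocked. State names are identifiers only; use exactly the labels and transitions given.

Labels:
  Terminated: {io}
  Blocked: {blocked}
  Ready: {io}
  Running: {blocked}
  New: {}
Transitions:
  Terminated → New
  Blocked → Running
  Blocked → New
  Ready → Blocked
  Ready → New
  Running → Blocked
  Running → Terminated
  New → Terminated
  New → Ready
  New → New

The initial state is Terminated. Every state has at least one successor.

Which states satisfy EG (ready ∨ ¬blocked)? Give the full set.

States satisfying ready ∨ ¬blocked: {Terminated, Ready, New}.
States satisfying EG (ready ∨ ¬blocked): {Terminated, Ready, New}.

{Terminated, Ready, New}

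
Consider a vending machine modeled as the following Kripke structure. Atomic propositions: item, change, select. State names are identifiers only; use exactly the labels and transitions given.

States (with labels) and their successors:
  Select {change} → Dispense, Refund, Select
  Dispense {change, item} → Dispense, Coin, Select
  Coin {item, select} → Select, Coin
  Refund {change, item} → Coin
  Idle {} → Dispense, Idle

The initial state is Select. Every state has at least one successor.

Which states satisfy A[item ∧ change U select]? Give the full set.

States satisfying item ∧ change: {Dispense, Refund}.
States satisfying select: {Coin}.
States satisfying A[item ∧ change U select]: {Coin, Refund}.

{Coin, Refund}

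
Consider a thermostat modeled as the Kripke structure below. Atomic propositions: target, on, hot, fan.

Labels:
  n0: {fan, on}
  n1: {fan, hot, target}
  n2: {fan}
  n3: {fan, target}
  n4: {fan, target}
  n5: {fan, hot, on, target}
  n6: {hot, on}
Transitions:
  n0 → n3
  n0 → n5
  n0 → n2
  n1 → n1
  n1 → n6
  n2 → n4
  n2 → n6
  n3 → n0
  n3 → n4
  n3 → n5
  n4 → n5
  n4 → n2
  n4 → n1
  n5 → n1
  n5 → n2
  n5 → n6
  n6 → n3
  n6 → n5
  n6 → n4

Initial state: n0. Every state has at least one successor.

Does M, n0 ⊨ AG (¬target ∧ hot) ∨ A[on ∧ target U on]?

States satisfying ¬target ∧ hot: {n6}.
States satisfying AG (¬target ∧ hot): ∅.
States satisfying on ∧ target: {n5}.
States satisfying on: {n0, n5, n6}.
States satisfying A[on ∧ target U on]: {n0, n5, n6}.
States satisfying AG (¬target ∧ hot) ∨ A[on ∧ target U on]: {n0, n5, n6}.
n0 ∈ Sat(AG (¬target ∧ hot) ∨ A[on ∧ target U on]).

Satisfied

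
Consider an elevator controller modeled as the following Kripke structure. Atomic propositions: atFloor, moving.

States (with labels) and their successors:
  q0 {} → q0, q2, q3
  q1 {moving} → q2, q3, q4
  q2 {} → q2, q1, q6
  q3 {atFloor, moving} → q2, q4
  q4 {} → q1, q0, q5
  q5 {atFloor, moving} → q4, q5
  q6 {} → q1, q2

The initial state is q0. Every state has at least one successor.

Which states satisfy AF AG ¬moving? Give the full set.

States satisfying AG ¬moving: ∅.
States satisfying AF AG ¬moving: ∅.

none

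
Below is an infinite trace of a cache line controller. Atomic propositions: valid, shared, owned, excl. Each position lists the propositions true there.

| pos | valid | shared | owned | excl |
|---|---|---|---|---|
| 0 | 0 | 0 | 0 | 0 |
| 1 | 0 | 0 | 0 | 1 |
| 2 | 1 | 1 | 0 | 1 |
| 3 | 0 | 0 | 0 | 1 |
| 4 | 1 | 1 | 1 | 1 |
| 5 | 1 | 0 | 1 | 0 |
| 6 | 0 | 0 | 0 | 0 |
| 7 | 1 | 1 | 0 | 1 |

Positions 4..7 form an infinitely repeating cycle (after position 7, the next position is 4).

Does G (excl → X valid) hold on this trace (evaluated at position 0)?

excl → X valid must hold at every position from 0 onward. It fails at position 2, so G (excl → X valid) is false.
Positions where excl holds: 1, 2, 3, 4, 7.
Check X valid at each: 1→ok, 2→fails, 3→ok, 4→ok, 7→ok.

Does not hold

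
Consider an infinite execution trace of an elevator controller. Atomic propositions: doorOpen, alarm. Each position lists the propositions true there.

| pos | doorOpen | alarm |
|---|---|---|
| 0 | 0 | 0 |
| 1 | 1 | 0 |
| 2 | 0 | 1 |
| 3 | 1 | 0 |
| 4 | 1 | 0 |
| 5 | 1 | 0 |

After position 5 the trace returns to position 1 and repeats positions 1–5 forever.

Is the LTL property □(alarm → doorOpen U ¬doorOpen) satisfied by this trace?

alarm → doorOpen U ¬doorOpen holds at every position 0..5, and those are all positions ever visited, so □(alarm → doorOpen U ¬doorOpen) holds.
Positions where alarm holds: 2.
Check doorOpen U ¬doorOpen at each: 2→ok.

Holds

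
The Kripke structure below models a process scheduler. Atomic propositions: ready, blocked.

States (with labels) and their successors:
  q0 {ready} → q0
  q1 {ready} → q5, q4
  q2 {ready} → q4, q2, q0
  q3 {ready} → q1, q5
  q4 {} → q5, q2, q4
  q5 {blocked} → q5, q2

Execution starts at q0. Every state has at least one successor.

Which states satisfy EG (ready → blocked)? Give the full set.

{q4, q5}

States satisfying ready → blocked: {q4, q5}.
States satisfying EG (ready → blocked): {q4, q5}.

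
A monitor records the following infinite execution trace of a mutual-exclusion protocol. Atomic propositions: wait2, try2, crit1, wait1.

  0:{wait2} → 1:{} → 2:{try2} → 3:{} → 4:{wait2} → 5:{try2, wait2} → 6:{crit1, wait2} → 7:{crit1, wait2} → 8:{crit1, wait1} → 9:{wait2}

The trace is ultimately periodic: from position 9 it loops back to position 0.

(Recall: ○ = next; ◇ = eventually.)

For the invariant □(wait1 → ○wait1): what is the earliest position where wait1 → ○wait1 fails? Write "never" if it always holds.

8

Check wait1 → ○wait1 at each position in order: 0 ✓, 1 ✓, 2 ✓, 3 ✓, 4 ✓, 5 ✓, 6 ✓, 7 ✓.
At position 8 the labels are {crit1, wait1} and the next position 9 has {wait2}, so wait1 → ○wait1 is false there. This is the first violation.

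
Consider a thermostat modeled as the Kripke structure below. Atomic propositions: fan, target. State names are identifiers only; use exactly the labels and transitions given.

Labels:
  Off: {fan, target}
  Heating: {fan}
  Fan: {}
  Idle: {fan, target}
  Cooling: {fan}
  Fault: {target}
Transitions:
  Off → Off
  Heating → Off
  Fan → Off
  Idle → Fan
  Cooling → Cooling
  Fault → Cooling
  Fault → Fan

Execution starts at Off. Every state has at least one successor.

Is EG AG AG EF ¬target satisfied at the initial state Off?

Violated

States satisfying AG AG EF ¬target: {Cooling}.
States satisfying EG AG AG EF ¬target: {Cooling}.
No suitable path/successor from Off witnesses the formula.
Off ∉ Sat(EG AG AG EF ¬target).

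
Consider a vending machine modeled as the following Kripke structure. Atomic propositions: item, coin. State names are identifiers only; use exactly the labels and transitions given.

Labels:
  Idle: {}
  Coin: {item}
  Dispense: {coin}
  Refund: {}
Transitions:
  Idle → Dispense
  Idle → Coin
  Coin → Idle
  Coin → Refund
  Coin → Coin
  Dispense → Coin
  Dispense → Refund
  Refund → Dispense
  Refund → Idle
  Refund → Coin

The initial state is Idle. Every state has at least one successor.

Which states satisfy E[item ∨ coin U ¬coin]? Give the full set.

States satisfying item ∨ coin: {Coin, Dispense}.
States satisfying ¬coin: {Idle, Coin, Refund}.
States satisfying E[item ∨ coin U ¬coin]: {Idle, Coin, Dispense, Refund}.

{Idle, Coin, Dispense, Refund}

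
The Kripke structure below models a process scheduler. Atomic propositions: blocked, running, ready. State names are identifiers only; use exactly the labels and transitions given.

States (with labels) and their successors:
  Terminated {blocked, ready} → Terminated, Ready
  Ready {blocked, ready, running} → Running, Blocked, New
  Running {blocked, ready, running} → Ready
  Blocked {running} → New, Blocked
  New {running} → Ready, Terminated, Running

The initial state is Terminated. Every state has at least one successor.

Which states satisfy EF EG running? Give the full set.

States satisfying EG running: {Ready, Running, Blocked, New}.
States satisfying EF EG running: {Terminated, Ready, Running, Blocked, New}.

{Terminated, Ready, Running, Blocked, New}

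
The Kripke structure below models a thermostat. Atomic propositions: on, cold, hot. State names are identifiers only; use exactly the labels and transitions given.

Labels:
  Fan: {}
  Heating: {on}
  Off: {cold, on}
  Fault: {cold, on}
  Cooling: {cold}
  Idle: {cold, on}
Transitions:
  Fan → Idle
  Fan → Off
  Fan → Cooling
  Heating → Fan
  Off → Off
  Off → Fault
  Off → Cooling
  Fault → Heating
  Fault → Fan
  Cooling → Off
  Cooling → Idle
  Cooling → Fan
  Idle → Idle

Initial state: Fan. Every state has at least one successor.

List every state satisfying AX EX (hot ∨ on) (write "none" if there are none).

{Fan, Heating, Off, Cooling, Idle}

States satisfying EX (hot ∨ on): {Fan, Off, Fault, Cooling, Idle}.
States satisfying AX EX (hot ∨ on): {Fan, Heating, Off, Cooling, Idle}.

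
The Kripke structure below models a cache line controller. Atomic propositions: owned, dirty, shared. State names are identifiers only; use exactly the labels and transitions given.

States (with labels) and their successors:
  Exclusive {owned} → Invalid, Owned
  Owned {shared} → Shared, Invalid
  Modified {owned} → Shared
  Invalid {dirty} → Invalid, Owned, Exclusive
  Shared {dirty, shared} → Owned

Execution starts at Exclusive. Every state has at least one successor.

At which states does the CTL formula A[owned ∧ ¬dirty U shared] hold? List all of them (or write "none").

{Owned, Modified, Shared}

States satisfying owned ∧ ¬dirty: {Exclusive, Modified}.
States satisfying shared: {Owned, Shared}.
States satisfying A[owned ∧ ¬dirty U shared]: {Owned, Modified, Shared}.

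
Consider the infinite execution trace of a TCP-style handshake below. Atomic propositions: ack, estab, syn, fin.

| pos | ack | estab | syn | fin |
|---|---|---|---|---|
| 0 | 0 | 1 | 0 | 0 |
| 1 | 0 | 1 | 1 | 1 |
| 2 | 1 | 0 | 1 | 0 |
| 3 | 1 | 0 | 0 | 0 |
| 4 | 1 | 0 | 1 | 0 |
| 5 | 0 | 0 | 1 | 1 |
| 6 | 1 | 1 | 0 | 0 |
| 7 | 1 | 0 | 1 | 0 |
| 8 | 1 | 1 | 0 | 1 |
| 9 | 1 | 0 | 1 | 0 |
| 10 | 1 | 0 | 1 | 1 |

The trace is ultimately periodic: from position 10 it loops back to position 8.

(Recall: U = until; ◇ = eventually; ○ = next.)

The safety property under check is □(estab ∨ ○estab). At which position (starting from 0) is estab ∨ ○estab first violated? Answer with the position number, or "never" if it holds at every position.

2

Check estab ∨ ○estab at each position in order: 0 ✓, 1 ✓.
At position 2 the labels are {ack, syn} and the next position 3 has {ack}, so estab ∨ ○estab is false there. This is the first violation.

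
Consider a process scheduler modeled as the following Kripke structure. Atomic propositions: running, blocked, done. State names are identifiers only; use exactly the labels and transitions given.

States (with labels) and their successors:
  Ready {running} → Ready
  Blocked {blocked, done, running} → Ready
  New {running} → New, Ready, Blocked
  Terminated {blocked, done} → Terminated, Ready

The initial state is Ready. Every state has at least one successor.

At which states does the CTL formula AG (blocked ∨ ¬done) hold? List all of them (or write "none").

{Ready, Blocked, New, Terminated}

States satisfying blocked ∨ ¬done: {Ready, Blocked, New, Terminated}.
States satisfying AG (blocked ∨ ¬done): {Ready, Blocked, New, Terminated}.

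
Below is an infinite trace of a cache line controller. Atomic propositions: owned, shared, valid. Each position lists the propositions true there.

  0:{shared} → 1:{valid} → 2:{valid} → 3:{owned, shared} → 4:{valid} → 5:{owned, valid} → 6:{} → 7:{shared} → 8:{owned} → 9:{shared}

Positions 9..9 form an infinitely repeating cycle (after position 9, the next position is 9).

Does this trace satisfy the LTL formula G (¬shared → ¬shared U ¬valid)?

Yes

¬shared → ¬shared U ¬valid holds at every position 0..9, and those are all positions ever visited, so G (¬shared → ¬shared U ¬valid) holds.
Positions where ¬shared holds: 1, 2, 4, 5, 6, 8.
Check ¬shared U ¬valid at each: 1→ok, 2→ok, 4→ok, 5→ok, 6→ok, 8→ok.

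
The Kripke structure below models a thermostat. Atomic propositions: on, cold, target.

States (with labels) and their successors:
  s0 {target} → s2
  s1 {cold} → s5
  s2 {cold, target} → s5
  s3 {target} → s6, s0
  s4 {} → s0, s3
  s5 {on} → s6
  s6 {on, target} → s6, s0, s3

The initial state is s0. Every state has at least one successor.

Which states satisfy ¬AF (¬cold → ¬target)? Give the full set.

{s3, s6}

States satisfying ¬cold → ¬target: {s1, s2, s4, s5}.
States satisfying AF (¬cold → ¬target): {s0, s1, s2, s4, s5}.
States satisfying ¬AF (¬cold → ¬target): {s3, s6}.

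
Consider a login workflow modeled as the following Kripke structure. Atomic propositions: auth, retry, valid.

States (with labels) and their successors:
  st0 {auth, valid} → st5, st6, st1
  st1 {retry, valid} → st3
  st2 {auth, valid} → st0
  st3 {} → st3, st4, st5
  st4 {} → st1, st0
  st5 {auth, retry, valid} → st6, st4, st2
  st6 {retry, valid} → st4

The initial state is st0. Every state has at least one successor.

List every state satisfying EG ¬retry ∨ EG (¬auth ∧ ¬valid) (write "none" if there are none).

States satisfying ¬retry: {st0, st2, st3, st4}.
States satisfying EG ¬retry: {st3}.
States satisfying ¬auth ∧ ¬valid: {st3, st4}.
States satisfying EG (¬auth ∧ ¬valid): {st3}.
States satisfying EG ¬retry ∨ EG (¬auth ∧ ¬valid): {st3}.

{st3}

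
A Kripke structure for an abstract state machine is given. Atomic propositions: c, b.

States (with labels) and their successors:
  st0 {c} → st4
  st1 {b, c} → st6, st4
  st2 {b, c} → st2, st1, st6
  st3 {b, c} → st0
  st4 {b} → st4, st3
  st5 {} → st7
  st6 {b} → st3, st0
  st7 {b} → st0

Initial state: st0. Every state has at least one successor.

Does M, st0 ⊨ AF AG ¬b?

Does not hold

States satisfying AG ¬b: ∅.
States satisfying AF AG ¬b: ∅.
There is a path from st0 along which AG ¬b never holds.
st0 ∉ Sat(AF AG ¬b).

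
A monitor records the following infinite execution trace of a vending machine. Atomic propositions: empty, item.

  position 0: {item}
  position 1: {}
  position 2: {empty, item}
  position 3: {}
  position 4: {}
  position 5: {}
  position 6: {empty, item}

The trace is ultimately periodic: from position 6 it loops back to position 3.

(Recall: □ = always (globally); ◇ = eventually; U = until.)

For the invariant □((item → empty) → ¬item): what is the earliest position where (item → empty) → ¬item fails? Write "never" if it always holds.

Check (item → empty) → ¬item at each position in order: 0 ✓, 1 ✓.
At position 2 the labels are {empty, item}, so (item → empty) → ¬item is false there. This is the first violation.

2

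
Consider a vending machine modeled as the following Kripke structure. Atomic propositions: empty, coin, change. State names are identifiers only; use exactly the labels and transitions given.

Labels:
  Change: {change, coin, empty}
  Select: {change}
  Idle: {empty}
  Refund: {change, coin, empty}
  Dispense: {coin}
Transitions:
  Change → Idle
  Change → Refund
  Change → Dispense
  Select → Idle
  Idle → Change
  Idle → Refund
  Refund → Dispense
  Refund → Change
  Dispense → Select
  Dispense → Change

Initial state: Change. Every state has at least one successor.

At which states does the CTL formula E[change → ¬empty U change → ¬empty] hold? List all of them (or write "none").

{Select, Idle, Dispense}

States satisfying change → ¬empty: {Select, Idle, Dispense}.
States satisfying E[change → ¬empty U change → ¬empty]: {Select, Idle, Dispense}.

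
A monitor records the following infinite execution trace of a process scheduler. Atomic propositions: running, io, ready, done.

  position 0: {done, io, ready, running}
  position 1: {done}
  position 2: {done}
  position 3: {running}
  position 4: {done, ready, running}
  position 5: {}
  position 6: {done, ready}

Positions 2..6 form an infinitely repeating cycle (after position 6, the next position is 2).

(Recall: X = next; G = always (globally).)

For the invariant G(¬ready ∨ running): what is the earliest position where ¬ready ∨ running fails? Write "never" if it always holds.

Check ¬ready ∨ running at each position in order: 0 ✓, 1 ✓, 2 ✓, 3 ✓, 4 ✓, 5 ✓.
At position 6 the labels are {done, ready}, so ¬ready ∨ running is false there. This is the first violation.

6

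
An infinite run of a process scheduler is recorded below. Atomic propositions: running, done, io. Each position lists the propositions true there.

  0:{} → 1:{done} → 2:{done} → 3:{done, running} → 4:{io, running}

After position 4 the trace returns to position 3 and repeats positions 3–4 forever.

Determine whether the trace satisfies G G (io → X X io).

G (io → X X io) holds at every position 0..4, and those are all positions ever visited, so G G (io → X X io) holds.

Yes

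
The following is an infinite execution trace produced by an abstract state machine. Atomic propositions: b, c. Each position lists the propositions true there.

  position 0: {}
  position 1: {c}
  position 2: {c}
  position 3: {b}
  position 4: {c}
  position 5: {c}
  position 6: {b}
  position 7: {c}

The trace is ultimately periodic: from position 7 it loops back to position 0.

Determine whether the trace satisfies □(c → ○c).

No

c → ○c must hold at every position from 0 onward. It fails at position 2, so □(c → ○c) is false.
Positions where c holds: 1, 2, 4, 5, 7.
Check ○c at each: 1→ok, 2→fails, 4→ok, 5→fails, 7→fails.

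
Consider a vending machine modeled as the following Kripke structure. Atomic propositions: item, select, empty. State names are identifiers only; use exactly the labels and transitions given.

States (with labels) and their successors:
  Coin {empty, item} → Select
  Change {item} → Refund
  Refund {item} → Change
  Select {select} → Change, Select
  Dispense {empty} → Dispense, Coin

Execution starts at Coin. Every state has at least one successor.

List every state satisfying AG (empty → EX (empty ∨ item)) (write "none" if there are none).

{Change, Refund, Select}

States satisfying empty → EX (empty ∨ item): {Change, Refund, Select, Dispense}.
States satisfying AG (empty → EX (empty ∨ item)): {Change, Refund, Select}.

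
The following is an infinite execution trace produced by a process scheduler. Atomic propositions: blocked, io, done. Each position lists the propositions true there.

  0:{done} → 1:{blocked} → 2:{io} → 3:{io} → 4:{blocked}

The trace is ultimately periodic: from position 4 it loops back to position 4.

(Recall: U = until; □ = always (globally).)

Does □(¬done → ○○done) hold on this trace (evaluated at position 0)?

Does not hold

¬done → ○○done must hold at every position from 0 onward. It fails at position 1, so □(¬done → ○○done) is false.
Positions where ¬done holds: 1, 2, 3, 4.
Check ○○done at each: 1→fails, 2→fails, 3→fails, 4→fails.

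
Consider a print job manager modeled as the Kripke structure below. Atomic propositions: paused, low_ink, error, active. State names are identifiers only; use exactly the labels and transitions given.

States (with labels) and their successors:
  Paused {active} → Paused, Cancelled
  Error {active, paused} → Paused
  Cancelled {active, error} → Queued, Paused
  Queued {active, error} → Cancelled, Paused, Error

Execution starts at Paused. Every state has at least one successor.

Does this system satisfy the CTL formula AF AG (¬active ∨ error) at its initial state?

States satisfying AG (¬active ∨ error): ∅.
States satisfying AF AG (¬active ∨ error): ∅.
There is a path from Paused along which AG (¬active ∨ error) never holds.
Paused ∉ Sat(AF AG (¬active ∨ error)).

No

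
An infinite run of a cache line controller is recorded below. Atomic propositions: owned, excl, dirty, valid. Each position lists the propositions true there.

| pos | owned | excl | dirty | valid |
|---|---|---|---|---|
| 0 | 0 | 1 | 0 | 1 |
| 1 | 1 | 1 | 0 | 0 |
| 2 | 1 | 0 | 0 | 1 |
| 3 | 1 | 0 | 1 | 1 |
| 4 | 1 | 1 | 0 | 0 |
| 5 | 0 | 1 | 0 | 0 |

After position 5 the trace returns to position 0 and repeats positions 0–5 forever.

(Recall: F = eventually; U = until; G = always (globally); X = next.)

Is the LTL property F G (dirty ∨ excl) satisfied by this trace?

G (dirty ∨ excl) is false at every position 0..5, so it never becomes true and F G (dirty ∨ excl) fails.

Does not hold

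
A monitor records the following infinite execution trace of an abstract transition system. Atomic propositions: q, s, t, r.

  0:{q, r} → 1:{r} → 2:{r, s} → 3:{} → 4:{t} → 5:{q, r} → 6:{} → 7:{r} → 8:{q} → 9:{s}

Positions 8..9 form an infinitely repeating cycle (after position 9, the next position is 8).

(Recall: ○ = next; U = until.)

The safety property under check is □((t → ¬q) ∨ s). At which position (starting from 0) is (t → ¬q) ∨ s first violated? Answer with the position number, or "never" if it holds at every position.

(t → ¬q) ∨ s holds at every position 0..9, and those are all the positions the trace ever visits, so the invariant □((t → ¬q) ∨ s) is never violated.

never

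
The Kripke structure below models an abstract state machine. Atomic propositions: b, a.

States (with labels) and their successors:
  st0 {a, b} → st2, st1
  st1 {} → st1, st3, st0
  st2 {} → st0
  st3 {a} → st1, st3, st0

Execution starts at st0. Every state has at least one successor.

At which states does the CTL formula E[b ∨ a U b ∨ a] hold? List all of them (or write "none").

{st0, st3}

States satisfying b ∨ a: {st0, st3}.
States satisfying E[b ∨ a U b ∨ a]: {st0, st3}.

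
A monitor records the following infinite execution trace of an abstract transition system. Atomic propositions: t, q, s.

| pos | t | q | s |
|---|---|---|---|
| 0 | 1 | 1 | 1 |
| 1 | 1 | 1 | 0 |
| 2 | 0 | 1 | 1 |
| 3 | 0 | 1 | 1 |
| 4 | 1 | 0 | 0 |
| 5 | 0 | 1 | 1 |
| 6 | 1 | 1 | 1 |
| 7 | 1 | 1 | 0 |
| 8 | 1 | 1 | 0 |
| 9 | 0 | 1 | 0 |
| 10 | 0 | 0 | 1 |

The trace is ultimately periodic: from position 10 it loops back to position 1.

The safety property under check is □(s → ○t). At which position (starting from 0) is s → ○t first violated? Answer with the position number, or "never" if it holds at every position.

2

Check s → ○t at each position in order: 0 ✓, 1 ✓.
At position 2 the labels are {q, s} and the next position 3 has {q, s}, so s → ○t is false there. This is the first violation.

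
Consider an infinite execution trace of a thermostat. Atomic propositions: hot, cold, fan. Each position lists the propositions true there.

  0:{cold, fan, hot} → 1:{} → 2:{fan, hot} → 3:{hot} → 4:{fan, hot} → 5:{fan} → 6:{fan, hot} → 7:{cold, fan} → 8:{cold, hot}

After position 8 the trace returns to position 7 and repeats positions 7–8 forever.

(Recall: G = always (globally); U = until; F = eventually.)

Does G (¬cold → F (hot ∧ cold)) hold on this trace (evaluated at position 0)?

Satisfied

¬cold → F (hot ∧ cold) holds at every position 0..8, and those are all positions ever visited, so G (¬cold → F (hot ∧ cold)) holds.
Positions where ¬cold holds: 1, 2, 3, 4, 5, 6.
Check F (hot ∧ cold) at each: 1→ok, 2→ok, 3→ok, 4→ok, 5→ok, 6→ok.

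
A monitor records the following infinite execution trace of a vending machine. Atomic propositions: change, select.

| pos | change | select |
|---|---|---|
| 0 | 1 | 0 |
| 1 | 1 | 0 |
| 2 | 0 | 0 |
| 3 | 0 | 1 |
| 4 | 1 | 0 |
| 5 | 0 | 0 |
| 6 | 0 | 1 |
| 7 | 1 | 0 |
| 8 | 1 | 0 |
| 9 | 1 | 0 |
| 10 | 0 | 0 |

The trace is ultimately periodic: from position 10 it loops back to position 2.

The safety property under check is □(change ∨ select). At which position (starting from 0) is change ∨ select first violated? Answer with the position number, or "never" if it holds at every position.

Check change ∨ select at each position in order: 0 ✓, 1 ✓.
At position 2 the labels are {}, so change ∨ select is false there. This is the first violation.

2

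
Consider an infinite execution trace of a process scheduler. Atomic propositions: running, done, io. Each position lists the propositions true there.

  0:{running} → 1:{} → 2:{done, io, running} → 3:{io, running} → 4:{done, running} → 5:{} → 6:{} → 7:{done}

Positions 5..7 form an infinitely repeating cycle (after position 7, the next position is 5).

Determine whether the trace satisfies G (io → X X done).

Violated

io → X X done must hold at every position from 0 onward. It fails at position 3, so G (io → X X done) is false.
Positions where io holds: 2, 3.
Check X X done at each: 2→ok, 3→fails.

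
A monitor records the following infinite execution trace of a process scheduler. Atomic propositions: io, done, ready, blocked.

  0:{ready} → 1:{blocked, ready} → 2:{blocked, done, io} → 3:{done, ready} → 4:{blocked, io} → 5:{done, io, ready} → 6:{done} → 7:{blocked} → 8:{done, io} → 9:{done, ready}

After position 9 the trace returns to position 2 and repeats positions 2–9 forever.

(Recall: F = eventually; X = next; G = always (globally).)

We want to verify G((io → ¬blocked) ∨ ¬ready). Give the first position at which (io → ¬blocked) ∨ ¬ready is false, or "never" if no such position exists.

(io → ¬blocked) ∨ ¬ready holds at every position 0..9, and those are all the positions the trace ever visits, so the invariant G((io → ¬blocked) ∨ ¬ready) is never violated.

never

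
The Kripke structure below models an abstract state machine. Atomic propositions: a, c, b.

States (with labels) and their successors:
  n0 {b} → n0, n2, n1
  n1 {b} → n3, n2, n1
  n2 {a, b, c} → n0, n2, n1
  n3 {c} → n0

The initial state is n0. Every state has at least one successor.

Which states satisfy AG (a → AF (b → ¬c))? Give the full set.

States satisfying a → AF (b → ¬c): {n0, n1, n3}.
States satisfying AG (a → AF (b → ¬c)): ∅.

none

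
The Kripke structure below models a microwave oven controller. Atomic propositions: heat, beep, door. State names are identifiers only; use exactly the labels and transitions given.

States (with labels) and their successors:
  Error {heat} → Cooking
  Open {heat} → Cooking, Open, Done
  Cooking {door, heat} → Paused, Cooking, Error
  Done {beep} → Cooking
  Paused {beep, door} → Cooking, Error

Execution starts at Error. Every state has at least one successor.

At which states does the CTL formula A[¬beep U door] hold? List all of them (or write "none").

States satisfying ¬beep: {Error, Open, Cooking}.
States satisfying door: {Cooking, Paused}.
States satisfying A[¬beep U door]: {Error, Cooking, Paused}.

{Error, Cooking, Paused}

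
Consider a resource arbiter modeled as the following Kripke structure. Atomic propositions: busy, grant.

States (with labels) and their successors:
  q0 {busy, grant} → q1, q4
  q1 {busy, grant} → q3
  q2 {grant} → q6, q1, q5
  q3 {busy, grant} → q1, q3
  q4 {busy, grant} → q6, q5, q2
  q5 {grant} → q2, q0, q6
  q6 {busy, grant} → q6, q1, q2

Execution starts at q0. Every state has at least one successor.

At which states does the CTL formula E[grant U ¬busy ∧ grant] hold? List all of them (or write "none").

States satisfying grant: {q0, q1, q2, q3, q4, q5, q6}.
States satisfying ¬busy ∧ grant: {q2, q5}.
States satisfying E[grant U ¬busy ∧ grant]: {q0, q2, q4, q5, q6}.

{q0, q2, q4, q5, q6}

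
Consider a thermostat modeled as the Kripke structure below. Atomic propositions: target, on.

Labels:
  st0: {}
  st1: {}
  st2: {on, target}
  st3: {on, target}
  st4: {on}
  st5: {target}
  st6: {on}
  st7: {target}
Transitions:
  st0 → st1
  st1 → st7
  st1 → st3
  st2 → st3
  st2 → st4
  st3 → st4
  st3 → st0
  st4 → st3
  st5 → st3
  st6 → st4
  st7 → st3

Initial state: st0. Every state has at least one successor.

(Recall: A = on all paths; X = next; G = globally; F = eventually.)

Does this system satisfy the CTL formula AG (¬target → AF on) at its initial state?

States satisfying ¬target → AF on: {st0, st1, st2, st3, st4, st5, st6, st7}.
States satisfying AG (¬target → AF on): {st0, st1, st2, st3, st4, st5, st6, st7}.
Every state reachable from st0 satisfies ¬target → AF on.
st0 ∈ Sat(AG (¬target → AF on)).

Satisfied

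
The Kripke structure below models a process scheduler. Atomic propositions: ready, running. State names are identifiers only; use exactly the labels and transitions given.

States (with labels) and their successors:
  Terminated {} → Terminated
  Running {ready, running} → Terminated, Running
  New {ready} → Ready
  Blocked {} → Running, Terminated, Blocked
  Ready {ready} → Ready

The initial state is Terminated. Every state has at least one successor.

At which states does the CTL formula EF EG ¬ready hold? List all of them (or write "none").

States satisfying EG ¬ready: {Terminated, Blocked}.
States satisfying EF EG ¬ready: {Terminated, Running, Blocked}.

{Terminated, Running, Blocked}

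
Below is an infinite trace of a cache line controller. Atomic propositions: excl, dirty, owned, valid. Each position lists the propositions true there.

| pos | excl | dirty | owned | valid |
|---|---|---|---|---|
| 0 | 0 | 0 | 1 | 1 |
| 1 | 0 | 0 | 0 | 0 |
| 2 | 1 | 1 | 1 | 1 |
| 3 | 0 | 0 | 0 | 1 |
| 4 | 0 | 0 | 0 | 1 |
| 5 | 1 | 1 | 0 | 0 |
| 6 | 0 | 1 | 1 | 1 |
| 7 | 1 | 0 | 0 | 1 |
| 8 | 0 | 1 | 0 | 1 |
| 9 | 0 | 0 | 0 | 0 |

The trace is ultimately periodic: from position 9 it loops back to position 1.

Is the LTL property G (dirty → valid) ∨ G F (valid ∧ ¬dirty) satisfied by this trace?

Satisfied

dirty → valid must hold at every position from 0 onward. It fails at position 5, so G (dirty → valid) is false.
Positions where dirty holds: 2, 5, 6, 8.
Check valid at each: 2→ok, 5→fails, 6→ok, 8→ok.
F (valid ∧ ¬dirty) holds at every position 0..9, and those are all positions ever visited, so G F (valid ∧ ¬dirty) holds.
At position 0: G (dirty → valid) is false; G F (valid ∧ ¬dirty) is true; so G (dirty → valid) ∨ G F (valid ∧ ¬dirty) is true.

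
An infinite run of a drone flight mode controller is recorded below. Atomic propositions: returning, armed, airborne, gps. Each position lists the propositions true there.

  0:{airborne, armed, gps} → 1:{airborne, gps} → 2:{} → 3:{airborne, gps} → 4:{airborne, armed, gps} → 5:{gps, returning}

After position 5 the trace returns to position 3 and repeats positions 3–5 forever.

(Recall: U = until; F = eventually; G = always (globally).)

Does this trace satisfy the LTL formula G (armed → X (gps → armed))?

No

armed → X (gps → armed) must hold at every position from 0 onward. It fails at position 0, so G (armed → X (gps → armed)) is false.
Positions where armed holds: 0, 4.
Check X (gps → armed) at each: 0→fails, 4→fails.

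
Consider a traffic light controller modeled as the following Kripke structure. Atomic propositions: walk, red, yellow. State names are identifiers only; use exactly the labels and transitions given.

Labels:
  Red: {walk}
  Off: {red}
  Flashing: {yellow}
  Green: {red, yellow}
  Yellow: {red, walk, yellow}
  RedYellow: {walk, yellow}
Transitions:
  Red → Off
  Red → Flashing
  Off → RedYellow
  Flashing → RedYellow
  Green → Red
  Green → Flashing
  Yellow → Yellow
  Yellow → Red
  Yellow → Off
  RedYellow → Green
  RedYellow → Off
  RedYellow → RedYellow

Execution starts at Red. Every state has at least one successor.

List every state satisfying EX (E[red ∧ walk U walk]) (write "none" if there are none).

States satisfying E[red ∧ walk U walk]: {Red, Yellow, RedYellow}.
States satisfying EX (E[red ∧ walk U walk]): {Off, Flashing, Green, Yellow, RedYellow}.

{Off, Flashing, Green, Yellow, RedYellow}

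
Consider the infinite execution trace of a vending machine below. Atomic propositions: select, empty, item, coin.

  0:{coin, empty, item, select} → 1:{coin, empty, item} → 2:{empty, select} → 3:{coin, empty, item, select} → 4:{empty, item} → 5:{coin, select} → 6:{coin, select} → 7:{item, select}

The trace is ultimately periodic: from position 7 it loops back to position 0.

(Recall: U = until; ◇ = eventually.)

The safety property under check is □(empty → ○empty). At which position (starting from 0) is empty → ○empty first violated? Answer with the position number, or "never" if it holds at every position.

4

Check empty → ○empty at each position in order: 0 ✓, 1 ✓, 2 ✓, 3 ✓.
At position 4 the labels are {empty, item} and the next position 5 has {coin, select}, so empty → ○empty is false there. This is the first violation.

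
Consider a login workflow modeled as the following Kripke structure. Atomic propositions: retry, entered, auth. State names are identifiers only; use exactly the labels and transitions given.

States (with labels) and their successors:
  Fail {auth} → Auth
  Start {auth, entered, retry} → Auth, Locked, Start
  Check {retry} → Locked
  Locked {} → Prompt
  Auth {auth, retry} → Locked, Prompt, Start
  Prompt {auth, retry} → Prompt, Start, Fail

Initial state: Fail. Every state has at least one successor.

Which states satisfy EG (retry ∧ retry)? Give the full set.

{Start, Auth, Prompt}

States satisfying retry ∧ retry: {Start, Check, Auth, Prompt}.
States satisfying EG (retry ∧ retry): {Start, Auth, Prompt}.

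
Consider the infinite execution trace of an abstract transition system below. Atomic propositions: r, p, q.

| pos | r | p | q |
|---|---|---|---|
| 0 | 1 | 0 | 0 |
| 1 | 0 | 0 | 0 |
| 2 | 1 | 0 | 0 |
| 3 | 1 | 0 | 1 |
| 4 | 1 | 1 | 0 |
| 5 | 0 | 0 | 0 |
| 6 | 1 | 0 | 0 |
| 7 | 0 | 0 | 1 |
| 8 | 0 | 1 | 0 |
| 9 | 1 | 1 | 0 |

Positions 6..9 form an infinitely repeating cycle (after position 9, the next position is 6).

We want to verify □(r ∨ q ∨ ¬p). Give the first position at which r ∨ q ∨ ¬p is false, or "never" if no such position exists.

Check r ∨ q ∨ ¬p at each position in order: 0 ✓, 1 ✓, 2 ✓, 3 ✓, 4 ✓, 5 ✓, 6 ✓, 7 ✓.
At position 8 the labels are {p}, so r ∨ q ∨ ¬p is false there. This is the first violation.

8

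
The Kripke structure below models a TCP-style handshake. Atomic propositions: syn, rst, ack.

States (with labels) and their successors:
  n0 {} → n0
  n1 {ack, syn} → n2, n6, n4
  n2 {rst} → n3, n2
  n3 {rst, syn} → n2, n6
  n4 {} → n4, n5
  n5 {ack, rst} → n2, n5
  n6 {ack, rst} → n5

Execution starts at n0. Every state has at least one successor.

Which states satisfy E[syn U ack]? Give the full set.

States satisfying syn: {n1, n3}.
States satisfying ack: {n1, n5, n6}.
States satisfying E[syn U ack]: {n1, n3, n5, n6}.

{n1, n3, n5, n6}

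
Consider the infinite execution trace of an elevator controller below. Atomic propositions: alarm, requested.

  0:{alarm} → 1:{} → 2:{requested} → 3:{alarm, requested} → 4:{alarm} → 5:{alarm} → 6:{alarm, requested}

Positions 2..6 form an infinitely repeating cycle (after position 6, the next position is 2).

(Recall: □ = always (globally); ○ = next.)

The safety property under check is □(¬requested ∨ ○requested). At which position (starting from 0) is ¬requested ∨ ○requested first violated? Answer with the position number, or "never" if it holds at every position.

Check ¬requested ∨ ○requested at each position in order: 0 ✓, 1 ✓, 2 ✓.
At position 3 the labels are {alarm, requested} and the next position 4 has {alarm}, so ¬requested ∨ ○requested is false there. This is the first violation.

3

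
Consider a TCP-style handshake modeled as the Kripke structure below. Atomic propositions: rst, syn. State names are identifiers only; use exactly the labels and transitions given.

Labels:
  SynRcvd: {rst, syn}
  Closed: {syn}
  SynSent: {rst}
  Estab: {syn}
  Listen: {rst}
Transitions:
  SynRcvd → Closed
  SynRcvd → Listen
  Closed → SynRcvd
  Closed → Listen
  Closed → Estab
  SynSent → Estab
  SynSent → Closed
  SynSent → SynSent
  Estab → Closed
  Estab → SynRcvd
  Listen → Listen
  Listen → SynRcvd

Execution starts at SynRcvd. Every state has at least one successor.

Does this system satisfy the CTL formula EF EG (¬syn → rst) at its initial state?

Holds

States satisfying EG (¬syn → rst): {SynRcvd, Closed, SynSent, Estab, Listen}.
States satisfying EF EG (¬syn → rst): {SynRcvd, Closed, SynSent, Estab, Listen}.
Some path from SynRcvd reaches a state where EG (¬syn → rst) holds.
SynRcvd ∈ Sat(EF EG (¬syn → rst)).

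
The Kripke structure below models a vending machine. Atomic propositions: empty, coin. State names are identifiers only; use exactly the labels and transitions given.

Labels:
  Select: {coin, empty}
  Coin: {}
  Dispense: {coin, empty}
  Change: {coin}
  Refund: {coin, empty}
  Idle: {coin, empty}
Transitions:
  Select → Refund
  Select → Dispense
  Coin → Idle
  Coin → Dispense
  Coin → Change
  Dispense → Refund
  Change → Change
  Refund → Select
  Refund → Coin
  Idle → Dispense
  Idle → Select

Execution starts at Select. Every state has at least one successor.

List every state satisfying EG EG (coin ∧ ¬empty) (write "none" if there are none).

States satisfying EG (coin ∧ ¬empty): {Change}.
States satisfying EG EG (coin ∧ ¬empty): {Change}.

{Change}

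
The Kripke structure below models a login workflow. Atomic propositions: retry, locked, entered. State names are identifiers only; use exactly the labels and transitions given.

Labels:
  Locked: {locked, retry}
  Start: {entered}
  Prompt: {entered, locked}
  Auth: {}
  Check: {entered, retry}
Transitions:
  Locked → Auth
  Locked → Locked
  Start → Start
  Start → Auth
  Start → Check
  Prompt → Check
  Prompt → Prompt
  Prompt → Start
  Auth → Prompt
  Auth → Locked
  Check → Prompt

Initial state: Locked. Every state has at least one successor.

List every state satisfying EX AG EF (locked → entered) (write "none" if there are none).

States satisfying AG EF (locked → entered): {Locked, Start, Prompt, Auth, Check}.
States satisfying EX AG EF (locked → entered): {Locked, Start, Prompt, Auth, Check}.

{Locked, Start, Prompt, Auth, Check}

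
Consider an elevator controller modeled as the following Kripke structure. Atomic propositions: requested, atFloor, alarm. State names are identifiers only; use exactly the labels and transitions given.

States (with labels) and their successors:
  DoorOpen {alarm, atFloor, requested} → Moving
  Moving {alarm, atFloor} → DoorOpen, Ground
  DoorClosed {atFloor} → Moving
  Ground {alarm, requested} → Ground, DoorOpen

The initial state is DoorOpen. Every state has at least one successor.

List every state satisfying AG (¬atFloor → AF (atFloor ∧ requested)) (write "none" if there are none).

none

States satisfying ¬atFloor → AF (atFloor ∧ requested): {DoorOpen, Moving, DoorClosed}.
States satisfying AG (¬atFloor → AF (atFloor ∧ requested)): ∅.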